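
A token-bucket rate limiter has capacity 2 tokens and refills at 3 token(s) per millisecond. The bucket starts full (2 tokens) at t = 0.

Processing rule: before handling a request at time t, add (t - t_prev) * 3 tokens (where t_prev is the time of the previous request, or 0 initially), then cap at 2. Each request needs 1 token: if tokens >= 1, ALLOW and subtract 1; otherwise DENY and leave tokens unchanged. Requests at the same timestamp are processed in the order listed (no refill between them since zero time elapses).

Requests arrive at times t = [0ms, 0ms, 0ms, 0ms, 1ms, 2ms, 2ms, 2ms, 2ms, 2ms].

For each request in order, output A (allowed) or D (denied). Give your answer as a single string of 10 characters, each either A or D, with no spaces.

Simulating step by step:
  req#1 t=0ms: ALLOW
  req#2 t=0ms: ALLOW
  req#3 t=0ms: DENY
  req#4 t=0ms: DENY
  req#5 t=1ms: ALLOW
  req#6 t=2ms: ALLOW
  req#7 t=2ms: ALLOW
  req#8 t=2ms: DENY
  req#9 t=2ms: DENY
  req#10 t=2ms: DENY

Answer: AADDAAADDD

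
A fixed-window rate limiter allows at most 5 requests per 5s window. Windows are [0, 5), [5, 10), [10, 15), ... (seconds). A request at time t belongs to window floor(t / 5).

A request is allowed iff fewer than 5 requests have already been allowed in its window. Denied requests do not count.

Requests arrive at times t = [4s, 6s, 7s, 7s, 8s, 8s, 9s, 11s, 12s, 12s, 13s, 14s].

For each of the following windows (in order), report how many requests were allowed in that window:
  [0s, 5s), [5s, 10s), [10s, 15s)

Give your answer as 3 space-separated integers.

Answer: 1 5 5

Derivation:
Processing requests:
  req#1 t=4s (window 0): ALLOW
  req#2 t=6s (window 1): ALLOW
  req#3 t=7s (window 1): ALLOW
  req#4 t=7s (window 1): ALLOW
  req#5 t=8s (window 1): ALLOW
  req#6 t=8s (window 1): ALLOW
  req#7 t=9s (window 1): DENY
  req#8 t=11s (window 2): ALLOW
  req#9 t=12s (window 2): ALLOW
  req#10 t=12s (window 2): ALLOW
  req#11 t=13s (window 2): ALLOW
  req#12 t=14s (window 2): ALLOW

Allowed counts by window: 1 5 5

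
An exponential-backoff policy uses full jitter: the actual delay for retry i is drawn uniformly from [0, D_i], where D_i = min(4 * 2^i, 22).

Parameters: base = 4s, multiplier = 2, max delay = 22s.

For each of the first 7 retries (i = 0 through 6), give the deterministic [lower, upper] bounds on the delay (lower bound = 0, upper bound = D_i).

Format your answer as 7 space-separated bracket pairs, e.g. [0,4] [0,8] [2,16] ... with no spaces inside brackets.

Computing bounds per retry:
  i=0: D_i=min(4*2^0,22)=4, bounds=[0,4]
  i=1: D_i=min(4*2^1,22)=8, bounds=[0,8]
  i=2: D_i=min(4*2^2,22)=16, bounds=[0,16]
  i=3: D_i=min(4*2^3,22)=22, bounds=[0,22]
  i=4: D_i=min(4*2^4,22)=22, bounds=[0,22]
  i=5: D_i=min(4*2^5,22)=22, bounds=[0,22]
  i=6: D_i=min(4*2^6,22)=22, bounds=[0,22]

Answer: [0,4] [0,8] [0,16] [0,22] [0,22] [0,22] [0,22]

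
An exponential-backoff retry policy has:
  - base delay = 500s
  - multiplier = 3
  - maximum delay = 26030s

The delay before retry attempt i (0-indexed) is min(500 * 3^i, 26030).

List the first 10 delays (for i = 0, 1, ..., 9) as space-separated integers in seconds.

Answer: 500 1500 4500 13500 26030 26030 26030 26030 26030 26030

Derivation:
Computing each delay:
  i=0: min(500*3^0, 26030) = 500
  i=1: min(500*3^1, 26030) = 1500
  i=2: min(500*3^2, 26030) = 4500
  i=3: min(500*3^3, 26030) = 13500
  i=4: min(500*3^4, 26030) = 26030
  i=5: min(500*3^5, 26030) = 26030
  i=6: min(500*3^6, 26030) = 26030
  i=7: min(500*3^7, 26030) = 26030
  i=8: min(500*3^8, 26030) = 26030
  i=9: min(500*3^9, 26030) = 26030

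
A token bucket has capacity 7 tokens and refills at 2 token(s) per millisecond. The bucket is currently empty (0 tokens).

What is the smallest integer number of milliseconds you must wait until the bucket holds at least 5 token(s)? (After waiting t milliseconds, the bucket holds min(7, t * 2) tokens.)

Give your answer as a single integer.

Answer: 3

Derivation:
Need t * 2 >= 5, so t >= 5/2.
Smallest integer t = ceil(5/2) = 3.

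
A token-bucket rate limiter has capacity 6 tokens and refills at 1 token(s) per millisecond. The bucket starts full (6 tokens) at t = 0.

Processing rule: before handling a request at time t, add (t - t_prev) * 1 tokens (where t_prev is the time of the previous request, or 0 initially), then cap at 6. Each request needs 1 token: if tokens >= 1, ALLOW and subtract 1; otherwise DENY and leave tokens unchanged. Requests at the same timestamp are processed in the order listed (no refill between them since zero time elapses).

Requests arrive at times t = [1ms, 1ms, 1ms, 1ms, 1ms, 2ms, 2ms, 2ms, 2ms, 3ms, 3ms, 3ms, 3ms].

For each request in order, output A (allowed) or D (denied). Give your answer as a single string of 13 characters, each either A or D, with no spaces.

Simulating step by step:
  req#1 t=1ms: ALLOW
  req#2 t=1ms: ALLOW
  req#3 t=1ms: ALLOW
  req#4 t=1ms: ALLOW
  req#5 t=1ms: ALLOW
  req#6 t=2ms: ALLOW
  req#7 t=2ms: ALLOW
  req#8 t=2ms: DENY
  req#9 t=2ms: DENY
  req#10 t=3ms: ALLOW
  req#11 t=3ms: DENY
  req#12 t=3ms: DENY
  req#13 t=3ms: DENY

Answer: AAAAAAADDADDD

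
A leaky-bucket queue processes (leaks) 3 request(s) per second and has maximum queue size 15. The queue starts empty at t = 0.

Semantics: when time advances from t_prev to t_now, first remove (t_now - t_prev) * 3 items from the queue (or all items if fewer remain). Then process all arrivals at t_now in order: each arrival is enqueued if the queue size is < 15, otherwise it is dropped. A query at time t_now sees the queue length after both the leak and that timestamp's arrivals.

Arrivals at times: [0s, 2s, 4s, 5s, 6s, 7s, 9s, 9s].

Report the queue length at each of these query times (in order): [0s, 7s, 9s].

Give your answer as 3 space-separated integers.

Answer: 1 1 2

Derivation:
Queue lengths at query times:
  query t=0s: backlog = 1
  query t=7s: backlog = 1
  query t=9s: backlog = 2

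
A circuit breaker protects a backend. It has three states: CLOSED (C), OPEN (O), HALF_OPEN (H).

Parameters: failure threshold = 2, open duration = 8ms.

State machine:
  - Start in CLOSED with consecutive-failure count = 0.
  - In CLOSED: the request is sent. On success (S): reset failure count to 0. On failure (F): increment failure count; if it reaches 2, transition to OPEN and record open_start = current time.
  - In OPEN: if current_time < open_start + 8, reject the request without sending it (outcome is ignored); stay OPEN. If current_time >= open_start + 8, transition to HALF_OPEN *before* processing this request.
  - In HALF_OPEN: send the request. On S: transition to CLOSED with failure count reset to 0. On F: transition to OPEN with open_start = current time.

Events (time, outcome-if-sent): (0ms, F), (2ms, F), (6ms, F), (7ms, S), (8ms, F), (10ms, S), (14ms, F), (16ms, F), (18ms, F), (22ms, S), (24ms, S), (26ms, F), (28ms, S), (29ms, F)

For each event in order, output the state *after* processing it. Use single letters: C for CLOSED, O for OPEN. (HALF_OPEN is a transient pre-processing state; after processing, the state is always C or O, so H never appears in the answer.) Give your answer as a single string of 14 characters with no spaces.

State after each event:
  event#1 t=0ms outcome=F: state=CLOSED
  event#2 t=2ms outcome=F: state=OPEN
  event#3 t=6ms outcome=F: state=OPEN
  event#4 t=7ms outcome=S: state=OPEN
  event#5 t=8ms outcome=F: state=OPEN
  event#6 t=10ms outcome=S: state=CLOSED
  event#7 t=14ms outcome=F: state=CLOSED
  event#8 t=16ms outcome=F: state=OPEN
  event#9 t=18ms outcome=F: state=OPEN
  event#10 t=22ms outcome=S: state=OPEN
  event#11 t=24ms outcome=S: state=CLOSED
  event#12 t=26ms outcome=F: state=CLOSED
  event#13 t=28ms outcome=S: state=CLOSED
  event#14 t=29ms outcome=F: state=CLOSED

Answer: COOOOCCOOOCCCC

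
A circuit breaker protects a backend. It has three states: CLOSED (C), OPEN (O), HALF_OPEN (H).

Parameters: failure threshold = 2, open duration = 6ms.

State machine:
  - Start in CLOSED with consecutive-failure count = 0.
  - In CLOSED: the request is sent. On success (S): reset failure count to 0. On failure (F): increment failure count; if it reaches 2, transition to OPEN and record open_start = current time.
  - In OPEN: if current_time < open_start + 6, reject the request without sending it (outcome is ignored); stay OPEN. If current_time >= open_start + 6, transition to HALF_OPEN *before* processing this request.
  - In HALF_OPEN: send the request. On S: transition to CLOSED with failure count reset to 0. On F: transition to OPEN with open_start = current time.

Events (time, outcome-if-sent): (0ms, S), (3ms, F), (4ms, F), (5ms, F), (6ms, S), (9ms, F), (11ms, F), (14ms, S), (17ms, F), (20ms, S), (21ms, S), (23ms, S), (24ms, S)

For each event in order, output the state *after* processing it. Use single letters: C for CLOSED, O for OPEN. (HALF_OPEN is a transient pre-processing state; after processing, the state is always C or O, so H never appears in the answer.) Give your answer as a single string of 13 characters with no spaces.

State after each event:
  event#1 t=0ms outcome=S: state=CLOSED
  event#2 t=3ms outcome=F: state=CLOSED
  event#3 t=4ms outcome=F: state=OPEN
  event#4 t=5ms outcome=F: state=OPEN
  event#5 t=6ms outcome=S: state=OPEN
  event#6 t=9ms outcome=F: state=OPEN
  event#7 t=11ms outcome=F: state=OPEN
  event#8 t=14ms outcome=S: state=OPEN
  event#9 t=17ms outcome=F: state=OPEN
  event#10 t=20ms outcome=S: state=OPEN
  event#11 t=21ms outcome=S: state=OPEN
  event#12 t=23ms outcome=S: state=CLOSED
  event#13 t=24ms outcome=S: state=CLOSED

Answer: CCOOOOOOOOOCC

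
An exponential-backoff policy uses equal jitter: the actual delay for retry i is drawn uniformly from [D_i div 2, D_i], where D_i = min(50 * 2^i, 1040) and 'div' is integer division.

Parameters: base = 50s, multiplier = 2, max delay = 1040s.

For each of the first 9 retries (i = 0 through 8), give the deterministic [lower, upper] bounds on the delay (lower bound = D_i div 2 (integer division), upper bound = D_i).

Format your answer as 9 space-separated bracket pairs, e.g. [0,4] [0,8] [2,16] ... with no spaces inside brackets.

Answer: [25,50] [50,100] [100,200] [200,400] [400,800] [520,1040] [520,1040] [520,1040] [520,1040]

Derivation:
Computing bounds per retry:
  i=0: D_i=min(50*2^0,1040)=50, bounds=[25,50]
  i=1: D_i=min(50*2^1,1040)=100, bounds=[50,100]
  i=2: D_i=min(50*2^2,1040)=200, bounds=[100,200]
  i=3: D_i=min(50*2^3,1040)=400, bounds=[200,400]
  i=4: D_i=min(50*2^4,1040)=800, bounds=[400,800]
  i=5: D_i=min(50*2^5,1040)=1040, bounds=[520,1040]
  i=6: D_i=min(50*2^6,1040)=1040, bounds=[520,1040]
  i=7: D_i=min(50*2^7,1040)=1040, bounds=[520,1040]
  i=8: D_i=min(50*2^8,1040)=1040, bounds=[520,1040]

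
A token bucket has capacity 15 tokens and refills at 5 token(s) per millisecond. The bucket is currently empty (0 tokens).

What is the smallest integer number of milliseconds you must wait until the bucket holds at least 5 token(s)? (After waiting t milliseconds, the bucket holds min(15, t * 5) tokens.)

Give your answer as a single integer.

Answer: 1

Derivation:
Need t * 5 >= 5, so t >= 5/5.
Smallest integer t = ceil(5/5) = 1.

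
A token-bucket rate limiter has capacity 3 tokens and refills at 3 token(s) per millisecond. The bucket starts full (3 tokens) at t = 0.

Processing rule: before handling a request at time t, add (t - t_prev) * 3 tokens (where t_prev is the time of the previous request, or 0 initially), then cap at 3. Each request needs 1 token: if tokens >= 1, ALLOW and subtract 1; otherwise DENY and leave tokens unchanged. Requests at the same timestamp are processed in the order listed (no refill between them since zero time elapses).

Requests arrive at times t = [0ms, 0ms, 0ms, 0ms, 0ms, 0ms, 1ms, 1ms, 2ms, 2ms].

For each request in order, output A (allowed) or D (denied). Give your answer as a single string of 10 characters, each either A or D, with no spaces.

Answer: AAADDDAAAA

Derivation:
Simulating step by step:
  req#1 t=0ms: ALLOW
  req#2 t=0ms: ALLOW
  req#3 t=0ms: ALLOW
  req#4 t=0ms: DENY
  req#5 t=0ms: DENY
  req#6 t=0ms: DENY
  req#7 t=1ms: ALLOW
  req#8 t=1ms: ALLOW
  req#9 t=2ms: ALLOW
  req#10 t=2ms: ALLOW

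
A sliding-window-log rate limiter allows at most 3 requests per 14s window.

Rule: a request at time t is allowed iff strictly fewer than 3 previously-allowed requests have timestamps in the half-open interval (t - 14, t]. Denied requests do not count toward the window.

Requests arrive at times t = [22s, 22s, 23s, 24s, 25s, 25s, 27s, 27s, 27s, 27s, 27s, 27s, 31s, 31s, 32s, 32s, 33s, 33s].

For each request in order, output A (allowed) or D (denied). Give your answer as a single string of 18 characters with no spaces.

Tracking allowed requests in the window:
  req#1 t=22s: ALLOW
  req#2 t=22s: ALLOW
  req#3 t=23s: ALLOW
  req#4 t=24s: DENY
  req#5 t=25s: DENY
  req#6 t=25s: DENY
  req#7 t=27s: DENY
  req#8 t=27s: DENY
  req#9 t=27s: DENY
  req#10 t=27s: DENY
  req#11 t=27s: DENY
  req#12 t=27s: DENY
  req#13 t=31s: DENY
  req#14 t=31s: DENY
  req#15 t=32s: DENY
  req#16 t=32s: DENY
  req#17 t=33s: DENY
  req#18 t=33s: DENY

Answer: AAADDDDDDDDDDDDDDD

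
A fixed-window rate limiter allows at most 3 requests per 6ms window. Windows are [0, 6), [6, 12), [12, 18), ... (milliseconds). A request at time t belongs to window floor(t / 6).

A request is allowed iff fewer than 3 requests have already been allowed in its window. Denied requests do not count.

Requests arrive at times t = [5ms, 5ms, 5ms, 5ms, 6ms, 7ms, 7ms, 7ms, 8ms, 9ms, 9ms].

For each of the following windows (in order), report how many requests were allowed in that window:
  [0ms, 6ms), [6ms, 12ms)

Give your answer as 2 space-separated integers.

Answer: 3 3

Derivation:
Processing requests:
  req#1 t=5ms (window 0): ALLOW
  req#2 t=5ms (window 0): ALLOW
  req#3 t=5ms (window 0): ALLOW
  req#4 t=5ms (window 0): DENY
  req#5 t=6ms (window 1): ALLOW
  req#6 t=7ms (window 1): ALLOW
  req#7 t=7ms (window 1): ALLOW
  req#8 t=7ms (window 1): DENY
  req#9 t=8ms (window 1): DENY
  req#10 t=9ms (window 1): DENY
  req#11 t=9ms (window 1): DENY

Allowed counts by window: 3 3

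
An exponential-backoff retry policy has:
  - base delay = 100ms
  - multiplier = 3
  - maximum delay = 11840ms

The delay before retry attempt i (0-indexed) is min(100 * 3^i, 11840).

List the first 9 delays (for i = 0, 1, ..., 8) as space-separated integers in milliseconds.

Answer: 100 300 900 2700 8100 11840 11840 11840 11840

Derivation:
Computing each delay:
  i=0: min(100*3^0, 11840) = 100
  i=1: min(100*3^1, 11840) = 300
  i=2: min(100*3^2, 11840) = 900
  i=3: min(100*3^3, 11840) = 2700
  i=4: min(100*3^4, 11840) = 8100
  i=5: min(100*3^5, 11840) = 11840
  i=6: min(100*3^6, 11840) = 11840
  i=7: min(100*3^7, 11840) = 11840
  i=8: min(100*3^8, 11840) = 11840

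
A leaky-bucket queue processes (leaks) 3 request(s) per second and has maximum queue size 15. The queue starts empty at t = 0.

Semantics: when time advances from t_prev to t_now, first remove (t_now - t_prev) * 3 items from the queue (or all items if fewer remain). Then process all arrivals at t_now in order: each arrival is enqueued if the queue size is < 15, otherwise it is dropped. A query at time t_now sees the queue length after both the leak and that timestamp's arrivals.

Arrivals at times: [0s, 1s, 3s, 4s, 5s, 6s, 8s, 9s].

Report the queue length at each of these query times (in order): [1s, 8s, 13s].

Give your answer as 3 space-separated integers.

Answer: 1 1 0

Derivation:
Queue lengths at query times:
  query t=1s: backlog = 1
  query t=8s: backlog = 1
  query t=13s: backlog = 0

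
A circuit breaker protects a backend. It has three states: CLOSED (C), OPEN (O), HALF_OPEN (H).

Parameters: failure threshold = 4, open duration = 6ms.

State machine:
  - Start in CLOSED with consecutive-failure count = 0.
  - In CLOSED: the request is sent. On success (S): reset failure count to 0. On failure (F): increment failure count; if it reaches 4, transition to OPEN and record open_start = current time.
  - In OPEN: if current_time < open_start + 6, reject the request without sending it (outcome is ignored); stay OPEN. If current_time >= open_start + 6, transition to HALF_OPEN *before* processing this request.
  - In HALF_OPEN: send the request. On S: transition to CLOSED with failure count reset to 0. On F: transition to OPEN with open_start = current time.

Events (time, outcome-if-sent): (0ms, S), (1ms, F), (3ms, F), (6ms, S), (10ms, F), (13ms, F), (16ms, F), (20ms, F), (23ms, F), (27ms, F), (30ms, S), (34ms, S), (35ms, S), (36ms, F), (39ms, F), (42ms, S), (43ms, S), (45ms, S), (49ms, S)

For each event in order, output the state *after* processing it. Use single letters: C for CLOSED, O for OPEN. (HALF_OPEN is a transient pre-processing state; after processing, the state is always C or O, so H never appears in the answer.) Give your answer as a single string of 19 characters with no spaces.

Answer: CCCCCCCOOOOCCCCCCCC

Derivation:
State after each event:
  event#1 t=0ms outcome=S: state=CLOSED
  event#2 t=1ms outcome=F: state=CLOSED
  event#3 t=3ms outcome=F: state=CLOSED
  event#4 t=6ms outcome=S: state=CLOSED
  event#5 t=10ms outcome=F: state=CLOSED
  event#6 t=13ms outcome=F: state=CLOSED
  event#7 t=16ms outcome=F: state=CLOSED
  event#8 t=20ms outcome=F: state=OPEN
  event#9 t=23ms outcome=F: state=OPEN
  event#10 t=27ms outcome=F: state=OPEN
  event#11 t=30ms outcome=S: state=OPEN
  event#12 t=34ms outcome=S: state=CLOSED
  event#13 t=35ms outcome=S: state=CLOSED
  event#14 t=36ms outcome=F: state=CLOSED
  event#15 t=39ms outcome=F: state=CLOSED
  event#16 t=42ms outcome=S: state=CLOSED
  event#17 t=43ms outcome=S: state=CLOSED
  event#18 t=45ms outcome=S: state=CLOSED
  event#19 t=49ms outcome=S: state=CLOSED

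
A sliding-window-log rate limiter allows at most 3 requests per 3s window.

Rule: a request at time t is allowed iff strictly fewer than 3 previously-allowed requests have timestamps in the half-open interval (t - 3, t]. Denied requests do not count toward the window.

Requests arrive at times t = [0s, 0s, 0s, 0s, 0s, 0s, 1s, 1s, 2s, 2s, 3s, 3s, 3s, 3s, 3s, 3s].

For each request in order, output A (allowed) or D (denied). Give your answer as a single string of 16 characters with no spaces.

Answer: AAADDDDDDDAAADDD

Derivation:
Tracking allowed requests in the window:
  req#1 t=0s: ALLOW
  req#2 t=0s: ALLOW
  req#3 t=0s: ALLOW
  req#4 t=0s: DENY
  req#5 t=0s: DENY
  req#6 t=0s: DENY
  req#7 t=1s: DENY
  req#8 t=1s: DENY
  req#9 t=2s: DENY
  req#10 t=2s: DENY
  req#11 t=3s: ALLOW
  req#12 t=3s: ALLOW
  req#13 t=3s: ALLOW
  req#14 t=3s: DENY
  req#15 t=3s: DENY
  req#16 t=3s: DENY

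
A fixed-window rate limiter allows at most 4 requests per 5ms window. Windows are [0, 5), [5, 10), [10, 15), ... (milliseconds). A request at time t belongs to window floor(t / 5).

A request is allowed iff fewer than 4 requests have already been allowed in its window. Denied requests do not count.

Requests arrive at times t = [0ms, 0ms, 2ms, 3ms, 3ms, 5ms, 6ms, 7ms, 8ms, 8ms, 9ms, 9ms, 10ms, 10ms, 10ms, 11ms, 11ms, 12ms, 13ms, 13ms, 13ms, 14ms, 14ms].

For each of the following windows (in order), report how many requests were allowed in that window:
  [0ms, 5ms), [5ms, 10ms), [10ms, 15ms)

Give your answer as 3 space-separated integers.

Processing requests:
  req#1 t=0ms (window 0): ALLOW
  req#2 t=0ms (window 0): ALLOW
  req#3 t=2ms (window 0): ALLOW
  req#4 t=3ms (window 0): ALLOW
  req#5 t=3ms (window 0): DENY
  req#6 t=5ms (window 1): ALLOW
  req#7 t=6ms (window 1): ALLOW
  req#8 t=7ms (window 1): ALLOW
  req#9 t=8ms (window 1): ALLOW
  req#10 t=8ms (window 1): DENY
  req#11 t=9ms (window 1): DENY
  req#12 t=9ms (window 1): DENY
  req#13 t=10ms (window 2): ALLOW
  req#14 t=10ms (window 2): ALLOW
  req#15 t=10ms (window 2): ALLOW
  req#16 t=11ms (window 2): ALLOW
  req#17 t=11ms (window 2): DENY
  req#18 t=12ms (window 2): DENY
  req#19 t=13ms (window 2): DENY
  req#20 t=13ms (window 2): DENY
  req#21 t=13ms (window 2): DENY
  req#22 t=14ms (window 2): DENY
  req#23 t=14ms (window 2): DENY

Allowed counts by window: 4 4 4

Answer: 4 4 4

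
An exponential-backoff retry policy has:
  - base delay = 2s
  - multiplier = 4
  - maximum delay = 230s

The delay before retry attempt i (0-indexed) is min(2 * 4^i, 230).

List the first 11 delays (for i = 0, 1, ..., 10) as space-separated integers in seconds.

Answer: 2 8 32 128 230 230 230 230 230 230 230

Derivation:
Computing each delay:
  i=0: min(2*4^0, 230) = 2
  i=1: min(2*4^1, 230) = 8
  i=2: min(2*4^2, 230) = 32
  i=3: min(2*4^3, 230) = 128
  i=4: min(2*4^4, 230) = 230
  i=5: min(2*4^5, 230) = 230
  i=6: min(2*4^6, 230) = 230
  i=7: min(2*4^7, 230) = 230
  i=8: min(2*4^8, 230) = 230
  i=9: min(2*4^9, 230) = 230
  i=10: min(2*4^10, 230) = 230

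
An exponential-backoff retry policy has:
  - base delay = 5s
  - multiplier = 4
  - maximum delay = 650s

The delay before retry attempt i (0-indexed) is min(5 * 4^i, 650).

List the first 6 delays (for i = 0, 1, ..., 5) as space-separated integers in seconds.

Computing each delay:
  i=0: min(5*4^0, 650) = 5
  i=1: min(5*4^1, 650) = 20
  i=2: min(5*4^2, 650) = 80
  i=3: min(5*4^3, 650) = 320
  i=4: min(5*4^4, 650) = 650
  i=5: min(5*4^5, 650) = 650

Answer: 5 20 80 320 650 650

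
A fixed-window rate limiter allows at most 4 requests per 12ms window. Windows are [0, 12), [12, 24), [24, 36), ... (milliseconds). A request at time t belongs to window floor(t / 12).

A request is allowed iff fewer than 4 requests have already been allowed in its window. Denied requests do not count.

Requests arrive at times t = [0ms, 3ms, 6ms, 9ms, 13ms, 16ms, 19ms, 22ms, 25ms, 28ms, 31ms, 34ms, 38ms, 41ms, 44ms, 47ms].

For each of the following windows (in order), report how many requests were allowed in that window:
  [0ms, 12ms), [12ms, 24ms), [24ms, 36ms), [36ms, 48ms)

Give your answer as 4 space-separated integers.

Processing requests:
  req#1 t=0ms (window 0): ALLOW
  req#2 t=3ms (window 0): ALLOW
  req#3 t=6ms (window 0): ALLOW
  req#4 t=9ms (window 0): ALLOW
  req#5 t=13ms (window 1): ALLOW
  req#6 t=16ms (window 1): ALLOW
  req#7 t=19ms (window 1): ALLOW
  req#8 t=22ms (window 1): ALLOW
  req#9 t=25ms (window 2): ALLOW
  req#10 t=28ms (window 2): ALLOW
  req#11 t=31ms (window 2): ALLOW
  req#12 t=34ms (window 2): ALLOW
  req#13 t=38ms (window 3): ALLOW
  req#14 t=41ms (window 3): ALLOW
  req#15 t=44ms (window 3): ALLOW
  req#16 t=47ms (window 3): ALLOW

Allowed counts by window: 4 4 4 4

Answer: 4 4 4 4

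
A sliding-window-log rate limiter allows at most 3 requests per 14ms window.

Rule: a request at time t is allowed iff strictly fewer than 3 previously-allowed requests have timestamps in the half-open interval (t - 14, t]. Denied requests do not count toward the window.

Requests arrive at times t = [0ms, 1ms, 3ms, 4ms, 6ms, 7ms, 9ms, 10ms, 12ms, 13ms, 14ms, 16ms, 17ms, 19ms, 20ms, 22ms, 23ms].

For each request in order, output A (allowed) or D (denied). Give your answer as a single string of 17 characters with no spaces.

Tracking allowed requests in the window:
  req#1 t=0ms: ALLOW
  req#2 t=1ms: ALLOW
  req#3 t=3ms: ALLOW
  req#4 t=4ms: DENY
  req#5 t=6ms: DENY
  req#6 t=7ms: DENY
  req#7 t=9ms: DENY
  req#8 t=10ms: DENY
  req#9 t=12ms: DENY
  req#10 t=13ms: DENY
  req#11 t=14ms: ALLOW
  req#12 t=16ms: ALLOW
  req#13 t=17ms: ALLOW
  req#14 t=19ms: DENY
  req#15 t=20ms: DENY
  req#16 t=22ms: DENY
  req#17 t=23ms: DENY

Answer: AAADDDDDDDAAADDDD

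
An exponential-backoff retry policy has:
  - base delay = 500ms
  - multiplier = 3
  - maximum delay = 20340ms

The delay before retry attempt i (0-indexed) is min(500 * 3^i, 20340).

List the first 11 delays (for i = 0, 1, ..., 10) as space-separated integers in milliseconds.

Computing each delay:
  i=0: min(500*3^0, 20340) = 500
  i=1: min(500*3^1, 20340) = 1500
  i=2: min(500*3^2, 20340) = 4500
  i=3: min(500*3^3, 20340) = 13500
  i=4: min(500*3^4, 20340) = 20340
  i=5: min(500*3^5, 20340) = 20340
  i=6: min(500*3^6, 20340) = 20340
  i=7: min(500*3^7, 20340) = 20340
  i=8: min(500*3^8, 20340) = 20340
  i=9: min(500*3^9, 20340) = 20340
  i=10: min(500*3^10, 20340) = 20340

Answer: 500 1500 4500 13500 20340 20340 20340 20340 20340 20340 20340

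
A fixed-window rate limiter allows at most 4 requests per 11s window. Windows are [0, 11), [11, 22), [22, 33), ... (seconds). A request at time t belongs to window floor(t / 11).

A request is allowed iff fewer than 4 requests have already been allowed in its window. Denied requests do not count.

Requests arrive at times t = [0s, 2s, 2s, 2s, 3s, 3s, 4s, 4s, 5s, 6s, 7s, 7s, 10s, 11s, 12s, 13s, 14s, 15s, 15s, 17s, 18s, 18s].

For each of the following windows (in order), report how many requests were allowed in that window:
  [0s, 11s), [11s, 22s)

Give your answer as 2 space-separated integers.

Answer: 4 4

Derivation:
Processing requests:
  req#1 t=0s (window 0): ALLOW
  req#2 t=2s (window 0): ALLOW
  req#3 t=2s (window 0): ALLOW
  req#4 t=2s (window 0): ALLOW
  req#5 t=3s (window 0): DENY
  req#6 t=3s (window 0): DENY
  req#7 t=4s (window 0): DENY
  req#8 t=4s (window 0): DENY
  req#9 t=5s (window 0): DENY
  req#10 t=6s (window 0): DENY
  req#11 t=7s (window 0): DENY
  req#12 t=7s (window 0): DENY
  req#13 t=10s (window 0): DENY
  req#14 t=11s (window 1): ALLOW
  req#15 t=12s (window 1): ALLOW
  req#16 t=13s (window 1): ALLOW
  req#17 t=14s (window 1): ALLOW
  req#18 t=15s (window 1): DENY
  req#19 t=15s (window 1): DENY
  req#20 t=17s (window 1): DENY
  req#21 t=18s (window 1): DENY
  req#22 t=18s (window 1): DENY

Allowed counts by window: 4 4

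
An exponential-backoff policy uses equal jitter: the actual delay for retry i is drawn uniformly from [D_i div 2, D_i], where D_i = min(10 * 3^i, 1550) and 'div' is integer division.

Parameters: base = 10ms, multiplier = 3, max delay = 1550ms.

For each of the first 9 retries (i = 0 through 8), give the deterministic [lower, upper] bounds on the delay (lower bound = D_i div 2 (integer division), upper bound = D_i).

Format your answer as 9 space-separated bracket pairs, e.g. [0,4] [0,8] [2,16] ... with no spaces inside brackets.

Answer: [5,10] [15,30] [45,90] [135,270] [405,810] [775,1550] [775,1550] [775,1550] [775,1550]

Derivation:
Computing bounds per retry:
  i=0: D_i=min(10*3^0,1550)=10, bounds=[5,10]
  i=1: D_i=min(10*3^1,1550)=30, bounds=[15,30]
  i=2: D_i=min(10*3^2,1550)=90, bounds=[45,90]
  i=3: D_i=min(10*3^3,1550)=270, bounds=[135,270]
  i=4: D_i=min(10*3^4,1550)=810, bounds=[405,810]
  i=5: D_i=min(10*3^5,1550)=1550, bounds=[775,1550]
  i=6: D_i=min(10*3^6,1550)=1550, bounds=[775,1550]
  i=7: D_i=min(10*3^7,1550)=1550, bounds=[775,1550]
  i=8: D_i=min(10*3^8,1550)=1550, bounds=[775,1550]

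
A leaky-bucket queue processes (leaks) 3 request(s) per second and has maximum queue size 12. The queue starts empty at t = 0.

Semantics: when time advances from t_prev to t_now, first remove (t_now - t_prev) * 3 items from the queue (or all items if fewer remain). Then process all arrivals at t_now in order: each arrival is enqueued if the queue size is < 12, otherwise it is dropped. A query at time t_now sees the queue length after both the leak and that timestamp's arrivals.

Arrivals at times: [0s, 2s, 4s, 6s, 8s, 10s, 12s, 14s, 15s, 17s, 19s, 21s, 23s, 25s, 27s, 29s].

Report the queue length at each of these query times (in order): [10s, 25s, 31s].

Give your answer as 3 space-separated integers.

Queue lengths at query times:
  query t=10s: backlog = 1
  query t=25s: backlog = 1
  query t=31s: backlog = 0

Answer: 1 1 0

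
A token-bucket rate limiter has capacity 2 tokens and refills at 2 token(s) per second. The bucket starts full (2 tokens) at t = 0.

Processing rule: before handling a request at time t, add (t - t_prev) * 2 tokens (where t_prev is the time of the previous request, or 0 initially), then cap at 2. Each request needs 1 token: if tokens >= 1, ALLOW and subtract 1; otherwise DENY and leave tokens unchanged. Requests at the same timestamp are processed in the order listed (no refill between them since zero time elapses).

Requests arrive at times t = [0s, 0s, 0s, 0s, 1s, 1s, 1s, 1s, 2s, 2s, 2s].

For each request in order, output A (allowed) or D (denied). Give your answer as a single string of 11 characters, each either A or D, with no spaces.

Answer: AADDAADDAAD

Derivation:
Simulating step by step:
  req#1 t=0s: ALLOW
  req#2 t=0s: ALLOW
  req#3 t=0s: DENY
  req#4 t=0s: DENY
  req#5 t=1s: ALLOW
  req#6 t=1s: ALLOW
  req#7 t=1s: DENY
  req#8 t=1s: DENY
  req#9 t=2s: ALLOW
  req#10 t=2s: ALLOW
  req#11 t=2s: DENY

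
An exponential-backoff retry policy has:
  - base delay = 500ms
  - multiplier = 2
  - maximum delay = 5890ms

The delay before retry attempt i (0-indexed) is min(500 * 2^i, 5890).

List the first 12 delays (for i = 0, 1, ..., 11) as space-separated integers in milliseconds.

Answer: 500 1000 2000 4000 5890 5890 5890 5890 5890 5890 5890 5890

Derivation:
Computing each delay:
  i=0: min(500*2^0, 5890) = 500
  i=1: min(500*2^1, 5890) = 1000
  i=2: min(500*2^2, 5890) = 2000
  i=3: min(500*2^3, 5890) = 4000
  i=4: min(500*2^4, 5890) = 5890
  i=5: min(500*2^5, 5890) = 5890
  i=6: min(500*2^6, 5890) = 5890
  i=7: min(500*2^7, 5890) = 5890
  i=8: min(500*2^8, 5890) = 5890
  i=9: min(500*2^9, 5890) = 5890
  i=10: min(500*2^10, 5890) = 5890
  i=11: min(500*2^11, 5890) = 5890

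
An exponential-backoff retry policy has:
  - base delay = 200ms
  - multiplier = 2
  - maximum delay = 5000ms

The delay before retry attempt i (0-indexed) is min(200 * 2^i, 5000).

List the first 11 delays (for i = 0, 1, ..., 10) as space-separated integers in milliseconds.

Answer: 200 400 800 1600 3200 5000 5000 5000 5000 5000 5000

Derivation:
Computing each delay:
  i=0: min(200*2^0, 5000) = 200
  i=1: min(200*2^1, 5000) = 400
  i=2: min(200*2^2, 5000) = 800
  i=3: min(200*2^3, 5000) = 1600
  i=4: min(200*2^4, 5000) = 3200
  i=5: min(200*2^5, 5000) = 5000
  i=6: min(200*2^6, 5000) = 5000
  i=7: min(200*2^7, 5000) = 5000
  i=8: min(200*2^8, 5000) = 5000
  i=9: min(200*2^9, 5000) = 5000
  i=10: min(200*2^10, 5000) = 5000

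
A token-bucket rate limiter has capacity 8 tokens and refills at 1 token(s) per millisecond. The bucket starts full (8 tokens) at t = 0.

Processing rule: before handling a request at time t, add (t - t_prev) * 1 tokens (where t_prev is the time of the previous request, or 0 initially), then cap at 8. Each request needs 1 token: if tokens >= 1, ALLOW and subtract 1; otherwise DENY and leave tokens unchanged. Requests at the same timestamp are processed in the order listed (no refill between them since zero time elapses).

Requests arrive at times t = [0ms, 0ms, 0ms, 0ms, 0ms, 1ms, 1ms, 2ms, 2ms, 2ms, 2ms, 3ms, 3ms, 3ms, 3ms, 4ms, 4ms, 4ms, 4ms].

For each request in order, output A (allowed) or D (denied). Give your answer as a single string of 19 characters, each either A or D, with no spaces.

Simulating step by step:
  req#1 t=0ms: ALLOW
  req#2 t=0ms: ALLOW
  req#3 t=0ms: ALLOW
  req#4 t=0ms: ALLOW
  req#5 t=0ms: ALLOW
  req#6 t=1ms: ALLOW
  req#7 t=1ms: ALLOW
  req#8 t=2ms: ALLOW
  req#9 t=2ms: ALLOW
  req#10 t=2ms: ALLOW
  req#11 t=2ms: DENY
  req#12 t=3ms: ALLOW
  req#13 t=3ms: DENY
  req#14 t=3ms: DENY
  req#15 t=3ms: DENY
  req#16 t=4ms: ALLOW
  req#17 t=4ms: DENY
  req#18 t=4ms: DENY
  req#19 t=4ms: DENY

Answer: AAAAAAAAAADADDDADDD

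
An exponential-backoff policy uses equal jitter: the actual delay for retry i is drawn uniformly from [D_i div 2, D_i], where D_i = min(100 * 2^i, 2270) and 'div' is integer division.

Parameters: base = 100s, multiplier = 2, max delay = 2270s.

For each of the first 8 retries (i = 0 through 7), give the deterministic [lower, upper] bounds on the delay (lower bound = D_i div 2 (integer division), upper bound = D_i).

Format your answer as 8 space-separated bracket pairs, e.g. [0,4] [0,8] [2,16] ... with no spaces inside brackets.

Computing bounds per retry:
  i=0: D_i=min(100*2^0,2270)=100, bounds=[50,100]
  i=1: D_i=min(100*2^1,2270)=200, bounds=[100,200]
  i=2: D_i=min(100*2^2,2270)=400, bounds=[200,400]
  i=3: D_i=min(100*2^3,2270)=800, bounds=[400,800]
  i=4: D_i=min(100*2^4,2270)=1600, bounds=[800,1600]
  i=5: D_i=min(100*2^5,2270)=2270, bounds=[1135,2270]
  i=6: D_i=min(100*2^6,2270)=2270, bounds=[1135,2270]
  i=7: D_i=min(100*2^7,2270)=2270, bounds=[1135,2270]

Answer: [50,100] [100,200] [200,400] [400,800] [800,1600] [1135,2270] [1135,2270] [1135,2270]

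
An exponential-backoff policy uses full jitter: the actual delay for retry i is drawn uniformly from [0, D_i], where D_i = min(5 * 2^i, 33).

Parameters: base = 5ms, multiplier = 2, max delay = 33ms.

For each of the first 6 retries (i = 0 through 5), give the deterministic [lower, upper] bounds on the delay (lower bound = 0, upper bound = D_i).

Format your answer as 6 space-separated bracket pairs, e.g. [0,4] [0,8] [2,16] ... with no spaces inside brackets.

Answer: [0,5] [0,10] [0,20] [0,33] [0,33] [0,33]

Derivation:
Computing bounds per retry:
  i=0: D_i=min(5*2^0,33)=5, bounds=[0,5]
  i=1: D_i=min(5*2^1,33)=10, bounds=[0,10]
  i=2: D_i=min(5*2^2,33)=20, bounds=[0,20]
  i=3: D_i=min(5*2^3,33)=33, bounds=[0,33]
  i=4: D_i=min(5*2^4,33)=33, bounds=[0,33]
  i=5: D_i=min(5*2^5,33)=33, bounds=[0,33]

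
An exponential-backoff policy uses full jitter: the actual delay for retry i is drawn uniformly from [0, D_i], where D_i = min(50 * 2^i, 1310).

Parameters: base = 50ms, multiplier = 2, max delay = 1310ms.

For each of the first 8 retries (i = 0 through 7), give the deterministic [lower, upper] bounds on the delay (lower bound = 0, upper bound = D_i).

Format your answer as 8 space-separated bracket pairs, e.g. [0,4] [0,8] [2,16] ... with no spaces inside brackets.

Computing bounds per retry:
  i=0: D_i=min(50*2^0,1310)=50, bounds=[0,50]
  i=1: D_i=min(50*2^1,1310)=100, bounds=[0,100]
  i=2: D_i=min(50*2^2,1310)=200, bounds=[0,200]
  i=3: D_i=min(50*2^3,1310)=400, bounds=[0,400]
  i=4: D_i=min(50*2^4,1310)=800, bounds=[0,800]
  i=5: D_i=min(50*2^5,1310)=1310, bounds=[0,1310]
  i=6: D_i=min(50*2^6,1310)=1310, bounds=[0,1310]
  i=7: D_i=min(50*2^7,1310)=1310, bounds=[0,1310]

Answer: [0,50] [0,100] [0,200] [0,400] [0,800] [0,1310] [0,1310] [0,1310]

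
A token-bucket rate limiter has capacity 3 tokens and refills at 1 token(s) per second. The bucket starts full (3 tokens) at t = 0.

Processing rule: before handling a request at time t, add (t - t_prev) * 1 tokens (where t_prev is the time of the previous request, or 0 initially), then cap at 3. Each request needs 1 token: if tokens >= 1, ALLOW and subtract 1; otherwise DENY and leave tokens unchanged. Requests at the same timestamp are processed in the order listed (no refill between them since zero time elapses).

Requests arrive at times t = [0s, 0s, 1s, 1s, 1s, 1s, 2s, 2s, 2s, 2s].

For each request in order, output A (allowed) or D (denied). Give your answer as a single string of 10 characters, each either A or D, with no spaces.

Answer: AAAADDADDD

Derivation:
Simulating step by step:
  req#1 t=0s: ALLOW
  req#2 t=0s: ALLOW
  req#3 t=1s: ALLOW
  req#4 t=1s: ALLOW
  req#5 t=1s: DENY
  req#6 t=1s: DENY
  req#7 t=2s: ALLOW
  req#8 t=2s: DENY
  req#9 t=2s: DENY
  req#10 t=2s: DENY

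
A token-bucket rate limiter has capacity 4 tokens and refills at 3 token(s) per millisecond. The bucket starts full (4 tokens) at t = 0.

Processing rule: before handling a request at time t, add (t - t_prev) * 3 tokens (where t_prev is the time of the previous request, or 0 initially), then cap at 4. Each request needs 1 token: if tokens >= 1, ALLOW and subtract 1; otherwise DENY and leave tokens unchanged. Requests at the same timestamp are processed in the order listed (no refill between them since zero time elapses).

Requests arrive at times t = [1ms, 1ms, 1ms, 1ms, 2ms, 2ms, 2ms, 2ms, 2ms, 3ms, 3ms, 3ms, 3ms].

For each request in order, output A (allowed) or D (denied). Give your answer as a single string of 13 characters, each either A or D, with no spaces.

Simulating step by step:
  req#1 t=1ms: ALLOW
  req#2 t=1ms: ALLOW
  req#3 t=1ms: ALLOW
  req#4 t=1ms: ALLOW
  req#5 t=2ms: ALLOW
  req#6 t=2ms: ALLOW
  req#7 t=2ms: ALLOW
  req#8 t=2ms: DENY
  req#9 t=2ms: DENY
  req#10 t=3ms: ALLOW
  req#11 t=3ms: ALLOW
  req#12 t=3ms: ALLOW
  req#13 t=3ms: DENY

Answer: AAAAAAADDAAAD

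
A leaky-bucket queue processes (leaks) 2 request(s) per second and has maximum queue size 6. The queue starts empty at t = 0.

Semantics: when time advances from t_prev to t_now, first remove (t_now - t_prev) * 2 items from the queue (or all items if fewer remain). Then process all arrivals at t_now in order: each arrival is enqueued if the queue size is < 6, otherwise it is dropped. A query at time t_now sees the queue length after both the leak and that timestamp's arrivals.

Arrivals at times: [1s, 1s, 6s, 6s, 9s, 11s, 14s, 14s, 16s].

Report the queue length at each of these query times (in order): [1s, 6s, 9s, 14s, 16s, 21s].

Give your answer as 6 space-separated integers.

Queue lengths at query times:
  query t=1s: backlog = 2
  query t=6s: backlog = 2
  query t=9s: backlog = 1
  query t=14s: backlog = 2
  query t=16s: backlog = 1
  query t=21s: backlog = 0

Answer: 2 2 1 2 1 0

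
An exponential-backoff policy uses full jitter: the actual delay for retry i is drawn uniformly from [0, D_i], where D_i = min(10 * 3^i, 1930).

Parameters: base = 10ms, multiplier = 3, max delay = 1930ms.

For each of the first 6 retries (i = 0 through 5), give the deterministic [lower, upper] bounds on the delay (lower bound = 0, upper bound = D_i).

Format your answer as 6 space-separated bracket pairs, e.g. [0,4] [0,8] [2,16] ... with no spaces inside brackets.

Answer: [0,10] [0,30] [0,90] [0,270] [0,810] [0,1930]

Derivation:
Computing bounds per retry:
  i=0: D_i=min(10*3^0,1930)=10, bounds=[0,10]
  i=1: D_i=min(10*3^1,1930)=30, bounds=[0,30]
  i=2: D_i=min(10*3^2,1930)=90, bounds=[0,90]
  i=3: D_i=min(10*3^3,1930)=270, bounds=[0,270]
  i=4: D_i=min(10*3^4,1930)=810, bounds=[0,810]
  i=5: D_i=min(10*3^5,1930)=1930, bounds=[0,1930]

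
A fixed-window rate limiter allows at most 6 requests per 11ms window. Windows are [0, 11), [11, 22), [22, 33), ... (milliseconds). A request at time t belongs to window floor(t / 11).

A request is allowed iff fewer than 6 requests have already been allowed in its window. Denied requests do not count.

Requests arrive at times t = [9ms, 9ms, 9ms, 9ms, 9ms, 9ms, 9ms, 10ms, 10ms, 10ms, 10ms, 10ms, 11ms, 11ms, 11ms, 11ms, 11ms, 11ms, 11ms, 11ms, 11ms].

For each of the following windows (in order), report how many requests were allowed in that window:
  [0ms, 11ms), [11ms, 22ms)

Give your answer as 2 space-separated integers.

Processing requests:
  req#1 t=9ms (window 0): ALLOW
  req#2 t=9ms (window 0): ALLOW
  req#3 t=9ms (window 0): ALLOW
  req#4 t=9ms (window 0): ALLOW
  req#5 t=9ms (window 0): ALLOW
  req#6 t=9ms (window 0): ALLOW
  req#7 t=9ms (window 0): DENY
  req#8 t=10ms (window 0): DENY
  req#9 t=10ms (window 0): DENY
  req#10 t=10ms (window 0): DENY
  req#11 t=10ms (window 0): DENY
  req#12 t=10ms (window 0): DENY
  req#13 t=11ms (window 1): ALLOW
  req#14 t=11ms (window 1): ALLOW
  req#15 t=11ms (window 1): ALLOW
  req#16 t=11ms (window 1): ALLOW
  req#17 t=11ms (window 1): ALLOW
  req#18 t=11ms (window 1): ALLOW
  req#19 t=11ms (window 1): DENY
  req#20 t=11ms (window 1): DENY
  req#21 t=11ms (window 1): DENY

Allowed counts by window: 6 6

Answer: 6 6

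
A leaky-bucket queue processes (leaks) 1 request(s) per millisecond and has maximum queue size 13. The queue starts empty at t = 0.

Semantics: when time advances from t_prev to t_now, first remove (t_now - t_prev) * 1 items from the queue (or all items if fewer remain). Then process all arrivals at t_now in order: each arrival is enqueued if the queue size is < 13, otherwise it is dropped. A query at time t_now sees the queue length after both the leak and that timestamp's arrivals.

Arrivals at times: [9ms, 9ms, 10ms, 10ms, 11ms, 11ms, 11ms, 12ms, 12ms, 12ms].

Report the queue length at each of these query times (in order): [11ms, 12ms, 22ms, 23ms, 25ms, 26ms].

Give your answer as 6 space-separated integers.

Answer: 5 7 0 0 0 0

Derivation:
Queue lengths at query times:
  query t=11ms: backlog = 5
  query t=12ms: backlog = 7
  query t=22ms: backlog = 0
  query t=23ms: backlog = 0
  query t=25ms: backlog = 0
  query t=26ms: backlog = 0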